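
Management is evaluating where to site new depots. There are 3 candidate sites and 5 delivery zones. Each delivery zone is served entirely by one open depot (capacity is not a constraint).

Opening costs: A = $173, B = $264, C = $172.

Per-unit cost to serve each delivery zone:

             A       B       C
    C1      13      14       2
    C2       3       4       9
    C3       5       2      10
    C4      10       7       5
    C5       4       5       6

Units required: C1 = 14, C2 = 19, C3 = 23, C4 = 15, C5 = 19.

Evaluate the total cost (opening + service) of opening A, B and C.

Each delivery zone is assigned to its cheapest site among the open ones.
{A, B, C}: C1→C 2·14=28, C2→A 3·19=57, C3→B 2·23=46, C4→C 5·15=75, C5→A 4·19=76. Service 282; fixed 609; total 891.

Total cost: 891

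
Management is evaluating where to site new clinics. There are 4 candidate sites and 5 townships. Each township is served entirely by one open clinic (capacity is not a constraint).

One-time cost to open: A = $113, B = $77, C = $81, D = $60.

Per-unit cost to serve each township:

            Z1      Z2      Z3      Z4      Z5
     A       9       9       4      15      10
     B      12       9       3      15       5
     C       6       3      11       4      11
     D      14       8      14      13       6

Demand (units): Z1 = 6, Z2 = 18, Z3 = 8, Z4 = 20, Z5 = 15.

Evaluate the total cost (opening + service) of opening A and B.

Total cost: 805

Each township is assigned to its cheapest site among the open ones.
{A, B}: Z1→A 9·6=54, Z2→A 9·18=162, Z3→B 3·8=24, Z4→A 15·20=300, Z5→B 5·15=75. Service 615; fixed 190; total 805.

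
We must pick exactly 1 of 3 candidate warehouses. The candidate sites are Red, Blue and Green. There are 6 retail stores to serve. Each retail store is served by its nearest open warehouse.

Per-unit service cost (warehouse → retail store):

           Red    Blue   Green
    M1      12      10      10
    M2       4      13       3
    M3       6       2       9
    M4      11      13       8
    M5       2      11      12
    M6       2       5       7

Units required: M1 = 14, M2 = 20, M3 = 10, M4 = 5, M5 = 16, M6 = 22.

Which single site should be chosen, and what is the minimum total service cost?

Choose Red only; total service cost 439.

With exactly 1 open, each retail store uses its cheapest among the chosen.
{Red}: M1→Red 12·14=168, M2→Red 4·20=80, M3→Red 6·10=60, M4→Red 11·5=55, M5→Red 2·16=32, M6→Red 2·22=44. Service cost 439.
{Green}: service cost 676
{Blue}: service cost 771
Among all 3 size-1 choices, {Red} is lowest.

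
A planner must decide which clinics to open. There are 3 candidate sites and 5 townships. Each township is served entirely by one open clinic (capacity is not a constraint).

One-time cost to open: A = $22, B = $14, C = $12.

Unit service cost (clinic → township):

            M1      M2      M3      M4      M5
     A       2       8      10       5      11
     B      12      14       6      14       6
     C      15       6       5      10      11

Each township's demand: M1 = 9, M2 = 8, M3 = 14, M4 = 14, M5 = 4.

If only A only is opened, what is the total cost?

Total cost: 358

Each township is assigned to its cheapest site among the open ones.
{A}: M1→A 2·9=18, M2→A 8·8=64, M3→A 10·14=140, M4→A 5·14=70, M5→A 11·4=44. Service 336; fixed 22; total 358.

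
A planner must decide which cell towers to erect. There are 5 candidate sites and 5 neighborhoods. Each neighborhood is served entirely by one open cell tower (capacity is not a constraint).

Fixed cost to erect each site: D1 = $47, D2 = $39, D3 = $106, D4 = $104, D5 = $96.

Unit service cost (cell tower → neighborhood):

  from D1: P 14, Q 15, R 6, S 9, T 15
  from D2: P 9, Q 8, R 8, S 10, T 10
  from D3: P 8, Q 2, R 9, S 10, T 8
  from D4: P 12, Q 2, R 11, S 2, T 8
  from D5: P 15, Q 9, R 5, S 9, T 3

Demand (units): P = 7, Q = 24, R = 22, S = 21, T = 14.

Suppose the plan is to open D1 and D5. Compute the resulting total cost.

Total cost: 798

Each neighborhood is assigned to its cheapest site among the open ones.
{D1, D5}: P→D1 14·7=98, Q→D5 9·24=216, R→D5 5·22=110, S→D1 9·21=189, T→D5 3·14=42. Service 655; fixed 143; total 798.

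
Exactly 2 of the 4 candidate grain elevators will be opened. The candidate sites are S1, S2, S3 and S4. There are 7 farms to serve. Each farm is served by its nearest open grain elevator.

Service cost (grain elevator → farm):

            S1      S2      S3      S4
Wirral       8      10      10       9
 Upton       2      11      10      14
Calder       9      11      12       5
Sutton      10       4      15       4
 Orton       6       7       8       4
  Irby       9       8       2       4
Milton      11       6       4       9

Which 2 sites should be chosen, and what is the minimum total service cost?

With exactly 2 open, each farm uses its cheapest among the chosen.
{S1, S4}: Wirral→S1 8, Upton→S1 2, Calder→S4 5, Sutton→S4 4, Orton→S4 4, Irby→S4 4, Milton→S4 9. Service cost 36.
{S3, S4}: service cost 38
{S1, S3}: service cost 41
Among all 6 size-2 choices, {S1, S4} is lowest.

Choose S1 and S4; total service cost 36.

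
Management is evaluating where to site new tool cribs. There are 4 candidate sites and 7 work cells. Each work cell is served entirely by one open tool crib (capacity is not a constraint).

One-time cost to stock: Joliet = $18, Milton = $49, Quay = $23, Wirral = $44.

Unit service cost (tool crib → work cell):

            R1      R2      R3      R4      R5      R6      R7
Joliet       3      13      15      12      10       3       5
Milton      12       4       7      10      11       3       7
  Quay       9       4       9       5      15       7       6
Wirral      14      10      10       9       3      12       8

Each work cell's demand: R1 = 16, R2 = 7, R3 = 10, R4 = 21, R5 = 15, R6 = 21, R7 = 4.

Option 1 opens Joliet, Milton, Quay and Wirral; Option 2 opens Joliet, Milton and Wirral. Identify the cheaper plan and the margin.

Option 1: {Joliet, Milton, Quay, Wirral}: R1→Joliet 3·16=48, R2→Milton 4·7=28, R3→Milton 7·10=70, R4→Quay 5·21=105, R5→Wirral 3·15=45, R6→Joliet 3·21=63, R7→Joliet 5·4=20. Service 379; fixed 134; total 513.
Option 2: {Joliet, Milton, Wirral}: R1→Joliet 3·16=48, R2→Milton 4·7=28, R3→Milton 7·10=70, R4→Wirral 9·21=189, R5→Wirral 3·15=45, R6→Joliet 3·21=63, R7→Joliet 5·4=20. Service 463; fixed 111; total 574.
Difference: |513 − 574| = 61.

Option 1 is cheaper by 61.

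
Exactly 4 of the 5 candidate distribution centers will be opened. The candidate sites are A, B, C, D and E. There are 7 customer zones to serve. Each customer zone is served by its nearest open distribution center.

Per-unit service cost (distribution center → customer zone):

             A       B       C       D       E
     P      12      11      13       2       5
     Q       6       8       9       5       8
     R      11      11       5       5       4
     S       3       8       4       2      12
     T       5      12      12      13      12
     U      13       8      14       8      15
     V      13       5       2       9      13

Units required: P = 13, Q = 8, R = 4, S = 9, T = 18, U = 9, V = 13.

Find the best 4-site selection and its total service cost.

With exactly 4 open, each customer zone uses its cheapest among the chosen.
{A, C, D, E}: P→D 2·13=26, Q→D 5·8=40, R→E 4·4=16, S→D 2·9=18, T→A 5·18=90, U→D 8·9=72, V→C 2·13=26. Service cost 288.
{A, B, C, D}: service cost 292
{A, B, D, E}: service cost 327
Among all 5 size-4 choices, {A, C, D, E} is lowest.

Choose A, C, D and E; total service cost 288.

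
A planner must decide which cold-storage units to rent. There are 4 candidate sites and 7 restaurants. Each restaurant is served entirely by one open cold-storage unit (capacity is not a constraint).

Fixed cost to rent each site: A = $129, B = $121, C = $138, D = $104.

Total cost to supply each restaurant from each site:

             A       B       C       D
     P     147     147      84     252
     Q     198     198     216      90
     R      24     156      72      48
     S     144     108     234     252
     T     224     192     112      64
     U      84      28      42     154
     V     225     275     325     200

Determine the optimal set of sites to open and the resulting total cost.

For any fixed open set, each restaurant goes to its cheapest open site; total = fixed + service.
{B, D}: P→B 147, Q→D 90, R→D 48, S→B 108, T→D 64, U→B 28, V→D 200. Service 685; fixed 225; total 910.
{B, C, D}: service 622 + fixed 363 = 985
{A, D}: P→A 147, Q→D 90, R→A 24, S→A 144, T→D 64, U→A 84, V→D 200. Service 753; fixed 233; total 986.
{A, B, C, D}: P→C 84, Q→D 90, R→A 24, S→B 108, T→D 64, U→B 28, V→D 200. Service 598; fixed 492; total 1090.
No other subset beats 910.

Open B and D; minimum total cost 910.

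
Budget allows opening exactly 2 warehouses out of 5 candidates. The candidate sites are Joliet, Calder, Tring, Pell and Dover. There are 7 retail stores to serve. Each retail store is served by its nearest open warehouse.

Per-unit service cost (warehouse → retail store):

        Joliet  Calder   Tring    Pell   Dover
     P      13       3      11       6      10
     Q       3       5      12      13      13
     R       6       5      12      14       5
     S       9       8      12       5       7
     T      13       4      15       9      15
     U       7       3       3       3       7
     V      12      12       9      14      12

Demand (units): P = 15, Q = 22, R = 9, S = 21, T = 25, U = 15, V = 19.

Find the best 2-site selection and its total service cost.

With exactly 2 open, each retail store uses its cheapest among the chosen.
{Calder, Pell}: P→Calder 3·15=45, Q→Calder 5·22=110, R→Calder 5·9=45, S→Pell 5·21=105, T→Calder 4·25=100, U→Calder 3·15=45, V→Calder 12·19=228. Service cost 678.
{Calder, Tring}: service cost 684
{Joliet, Calder}: service cost 697
Among all 10 size-2 choices, {Calder, Pell} is lowest.

Choose Calder and Pell; total service cost 678.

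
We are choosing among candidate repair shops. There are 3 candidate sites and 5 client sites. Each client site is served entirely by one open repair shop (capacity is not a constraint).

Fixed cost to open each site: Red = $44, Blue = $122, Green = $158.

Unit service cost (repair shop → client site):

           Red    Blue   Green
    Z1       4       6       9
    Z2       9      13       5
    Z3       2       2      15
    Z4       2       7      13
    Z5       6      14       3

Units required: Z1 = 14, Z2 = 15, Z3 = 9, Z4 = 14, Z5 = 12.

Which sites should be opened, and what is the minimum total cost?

Open Red only; minimum total cost 353.

For any fixed open set, each client site goes to its cheapest open site; total = fixed + service.
{Red}: Z1→Red 4·14=56, Z2→Red 9·15=135, Z3→Red 2·9=18, Z4→Red 2·14=28, Z5→Red 6·12=72. Service 309; fixed 44; total 353.
{Red, Green}: service 213 + fixed 202 = 415
{Red, Blue}: Z1→Red 4·14=56, Z2→Red 9·15=135, Z3→Red 2·9=18, Z4→Red 2·14=28, Z5→Red 6·12=72. Service 309; fixed 166; total 475.
{Red, Blue, Green}: Z1→Red 4·14=56, Z2→Green 5·15=75, Z3→Red 2·9=18, Z4→Red 2·14=28, Z5→Green 3·12=36. Service 213; fixed 324; total 537.
(All 7 nonempty subsets were checked; Red only is lowest.)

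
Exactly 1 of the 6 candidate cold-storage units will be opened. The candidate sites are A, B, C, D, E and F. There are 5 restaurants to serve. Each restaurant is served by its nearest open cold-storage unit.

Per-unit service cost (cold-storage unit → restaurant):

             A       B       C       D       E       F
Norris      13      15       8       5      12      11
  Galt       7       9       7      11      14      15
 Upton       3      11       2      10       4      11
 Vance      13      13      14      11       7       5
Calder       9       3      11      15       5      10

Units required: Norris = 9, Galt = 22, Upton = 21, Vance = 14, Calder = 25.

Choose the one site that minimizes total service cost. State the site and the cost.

Choose E only; total service cost 723.

With exactly 1 open, each restaurant uses its cheapest among the chosen.
{E}: Norris→E 12·9=108, Galt→E 14·22=308, Upton→E 4·21=84, Vance→E 7·14=98, Calder→E 5·25=125. Service cost 723.
{C}: service cost 739
{A}: service cost 741
Among all 6 size-1 choices, {E} is lowest.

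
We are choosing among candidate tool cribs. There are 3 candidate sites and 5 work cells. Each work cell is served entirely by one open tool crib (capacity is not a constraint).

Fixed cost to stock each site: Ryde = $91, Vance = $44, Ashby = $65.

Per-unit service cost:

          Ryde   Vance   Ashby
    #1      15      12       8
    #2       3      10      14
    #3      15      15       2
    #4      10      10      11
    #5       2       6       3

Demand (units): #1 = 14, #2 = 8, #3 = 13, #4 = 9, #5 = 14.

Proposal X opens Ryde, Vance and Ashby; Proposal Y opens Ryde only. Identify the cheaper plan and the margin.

Proposal X: {Ryde, Vance, Ashby}: #1→Ashby 8·14=112, #2→Ryde 3·8=24, #3→Ashby 2·13=26, #4→Ryde 10·9=90, #5→Ryde 2·14=28. Service 280; fixed 200; total 480.
Proposal Y: {Ryde}: #1→Ryde 15·14=210, #2→Ryde 3·8=24, #3→Ryde 15·13=195, #4→Ryde 10·9=90, #5→Ryde 2·14=28. Service 547; fixed 91; total 638.
Difference: |480 − 638| = 158.

Proposal X is cheaper by 158.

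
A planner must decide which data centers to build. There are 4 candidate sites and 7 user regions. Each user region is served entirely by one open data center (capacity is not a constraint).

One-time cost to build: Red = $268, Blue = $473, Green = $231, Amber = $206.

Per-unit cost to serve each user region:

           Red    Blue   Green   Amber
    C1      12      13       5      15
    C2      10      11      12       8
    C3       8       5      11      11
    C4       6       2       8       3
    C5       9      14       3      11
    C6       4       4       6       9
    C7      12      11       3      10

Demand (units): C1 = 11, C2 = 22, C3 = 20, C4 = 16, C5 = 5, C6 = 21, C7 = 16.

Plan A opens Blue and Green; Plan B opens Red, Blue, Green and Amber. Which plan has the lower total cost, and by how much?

Plan A is cheaper by 408.

Plan A: {Blue, Green}: C1→Green 5·11=55, C2→Blue 11·22=242, C3→Blue 5·20=100, C4→Blue 2·16=32, C5→Green 3·5=15, C6→Blue 4·21=84, C7→Green 3·16=48. Service 576; fixed 704; total 1280.
Plan B: {Red, Blue, Green, Amber}: C1→Green 5·11=55, C2→Amber 8·22=176, C3→Blue 5·20=100, C4→Blue 2·16=32, C5→Green 3·5=15, C6→Red 4·21=84, C7→Green 3·16=48. Service 510; fixed 1178; total 1688.
Difference: |1280 − 1688| = 408.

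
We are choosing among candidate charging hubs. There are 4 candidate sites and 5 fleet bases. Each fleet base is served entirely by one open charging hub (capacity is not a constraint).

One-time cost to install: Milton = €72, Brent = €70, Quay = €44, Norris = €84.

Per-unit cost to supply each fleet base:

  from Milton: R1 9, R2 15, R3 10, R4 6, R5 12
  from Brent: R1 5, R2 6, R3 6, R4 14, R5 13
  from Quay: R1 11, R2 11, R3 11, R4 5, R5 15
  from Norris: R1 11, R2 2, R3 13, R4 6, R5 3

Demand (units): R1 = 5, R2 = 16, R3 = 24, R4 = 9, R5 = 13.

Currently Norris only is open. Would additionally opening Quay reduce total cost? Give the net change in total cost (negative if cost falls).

Current service cost with {Norris}: 492.
Adding Quay: each fleet base re-picks its cheapest; new service cost 435, saving 57.
Extra fixed cost: 44. Net change = 44 − 57 = -13.
(Totals: 576 → 563.)

Yes — net change −13 (cost falls by 13).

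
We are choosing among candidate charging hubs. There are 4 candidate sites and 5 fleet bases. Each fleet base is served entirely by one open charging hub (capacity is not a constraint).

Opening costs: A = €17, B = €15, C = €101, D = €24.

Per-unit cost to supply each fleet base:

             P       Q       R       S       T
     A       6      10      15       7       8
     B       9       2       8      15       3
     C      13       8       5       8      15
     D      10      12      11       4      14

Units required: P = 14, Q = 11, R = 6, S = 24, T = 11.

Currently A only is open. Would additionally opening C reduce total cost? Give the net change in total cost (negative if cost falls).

Current service cost with {A}: 540.
Adding C: each fleet base re-picks its cheapest; new service cost 458, saving 82.
Extra fixed cost: 101. Net change = 101 − 82 = 19.
(Totals: 557 → 576.)

No — net change +19 (cost rises by 19).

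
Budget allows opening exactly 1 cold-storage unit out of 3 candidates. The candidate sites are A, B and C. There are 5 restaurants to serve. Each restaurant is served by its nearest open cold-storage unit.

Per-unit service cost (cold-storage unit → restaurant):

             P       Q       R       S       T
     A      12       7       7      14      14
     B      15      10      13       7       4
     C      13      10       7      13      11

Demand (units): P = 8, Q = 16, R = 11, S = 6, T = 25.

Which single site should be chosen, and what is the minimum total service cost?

With exactly 1 open, each restaurant uses its cheapest among the chosen.
{B}: P→B 15·8=120, Q→B 10·16=160, R→B 13·11=143, S→B 7·6=42, T→B 4·25=100. Service cost 565.
{C}: service cost 694
{A}: service cost 719
Among all 3 size-1 choices, {B} is lowest.

Choose B only; total service cost 565.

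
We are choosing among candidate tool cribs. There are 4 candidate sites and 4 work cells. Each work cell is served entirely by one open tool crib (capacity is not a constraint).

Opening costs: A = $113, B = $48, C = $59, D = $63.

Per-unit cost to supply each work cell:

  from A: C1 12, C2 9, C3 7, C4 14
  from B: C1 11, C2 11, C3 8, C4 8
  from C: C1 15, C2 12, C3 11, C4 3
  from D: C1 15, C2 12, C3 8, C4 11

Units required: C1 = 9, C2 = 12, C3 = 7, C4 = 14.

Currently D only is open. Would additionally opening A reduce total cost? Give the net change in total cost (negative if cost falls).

No — net change +43 (cost rises by 43).

Current service cost with {D}: 489.
Adding A: each work cell re-picks its cheapest; new service cost 419, saving 70.
Extra fixed cost: 113. Net change = 113 − 70 = 43.
(Totals: 552 → 595.)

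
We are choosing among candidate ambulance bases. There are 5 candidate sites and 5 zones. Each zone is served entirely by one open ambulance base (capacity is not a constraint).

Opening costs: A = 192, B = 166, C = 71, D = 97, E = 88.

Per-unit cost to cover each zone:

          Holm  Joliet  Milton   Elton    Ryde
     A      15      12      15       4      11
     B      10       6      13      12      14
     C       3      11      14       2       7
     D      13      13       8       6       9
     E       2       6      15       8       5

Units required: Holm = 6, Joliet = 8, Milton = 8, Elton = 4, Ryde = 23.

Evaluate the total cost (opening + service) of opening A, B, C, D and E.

Total cost: 861

Each zone is assigned to its cheapest site among the open ones.
{A, B, C, D, E}: Holm→E 2·6=12, Joliet→B 6·8=48, Milton→D 8·8=64, Elton→C 2·4=8, Ryde→E 5·23=115. Service 247; fixed 614; total 861.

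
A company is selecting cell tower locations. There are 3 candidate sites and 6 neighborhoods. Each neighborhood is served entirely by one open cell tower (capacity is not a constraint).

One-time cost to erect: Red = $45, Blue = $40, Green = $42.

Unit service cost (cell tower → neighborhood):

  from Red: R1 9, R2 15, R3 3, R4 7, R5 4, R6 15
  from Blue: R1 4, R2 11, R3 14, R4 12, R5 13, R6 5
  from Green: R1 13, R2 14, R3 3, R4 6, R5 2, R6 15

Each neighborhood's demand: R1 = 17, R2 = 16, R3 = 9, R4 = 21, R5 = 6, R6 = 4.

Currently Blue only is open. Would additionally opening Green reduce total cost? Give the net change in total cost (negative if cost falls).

Current service cost with {Blue}: 720.
Adding Green: each neighborhood re-picks its cheapest; new service cost 429, saving 291.
Extra fixed cost: 42. Net change = 42 − 291 = -249.
(Totals: 760 → 511.)

Yes — net change −249 (cost falls by 249).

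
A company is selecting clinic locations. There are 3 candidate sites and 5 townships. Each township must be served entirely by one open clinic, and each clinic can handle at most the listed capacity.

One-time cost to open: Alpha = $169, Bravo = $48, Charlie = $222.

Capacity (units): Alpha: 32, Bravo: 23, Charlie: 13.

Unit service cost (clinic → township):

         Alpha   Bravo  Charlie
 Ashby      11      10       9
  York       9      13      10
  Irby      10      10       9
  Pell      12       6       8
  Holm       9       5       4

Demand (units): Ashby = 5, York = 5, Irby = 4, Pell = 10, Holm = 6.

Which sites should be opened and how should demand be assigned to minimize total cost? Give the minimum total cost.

Minimum total cost: 442

Open {Alpha, Bravo}: Ashby→Bravo 10·5=50, York→Alpha 9·5=45, Irby→Alpha 10·4=40, Pell→Bravo 6·10=60, Holm→Bravo 5·6=30.
Loads: Alpha carries 9/32, Bravo carries 21/23. Service 225; fixed 217; total 442.
Next best feasible plan costs 447.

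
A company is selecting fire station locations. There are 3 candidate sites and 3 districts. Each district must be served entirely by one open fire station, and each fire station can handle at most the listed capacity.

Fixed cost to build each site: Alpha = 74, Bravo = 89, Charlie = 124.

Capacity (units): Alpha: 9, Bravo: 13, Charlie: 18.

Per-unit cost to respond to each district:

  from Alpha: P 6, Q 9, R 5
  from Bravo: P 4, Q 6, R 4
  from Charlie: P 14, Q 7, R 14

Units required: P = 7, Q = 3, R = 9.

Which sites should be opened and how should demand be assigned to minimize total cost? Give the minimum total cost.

Open {Alpha, Bravo}: P→Bravo 4·7=28, Q→Bravo 6·3=18, R→Alpha 5·9=45.
Loads: Alpha carries 9/9, Bravo carries 10/13. Service 91; fixed 163; total 254.
Next best feasible plan costs 259.

Minimum total cost: 254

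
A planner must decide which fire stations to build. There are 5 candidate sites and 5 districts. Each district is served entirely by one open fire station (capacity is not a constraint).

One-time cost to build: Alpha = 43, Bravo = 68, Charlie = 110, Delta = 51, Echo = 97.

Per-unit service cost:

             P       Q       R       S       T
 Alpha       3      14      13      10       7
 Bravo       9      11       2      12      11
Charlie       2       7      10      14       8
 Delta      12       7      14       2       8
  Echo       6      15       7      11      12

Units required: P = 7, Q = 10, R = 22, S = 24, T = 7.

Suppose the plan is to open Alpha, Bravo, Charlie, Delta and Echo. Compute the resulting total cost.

Total cost: 594

Each district is assigned to its cheapest site among the open ones.
{Alpha, Bravo, Charlie, Delta, Echo}: P→Charlie 2·7=14, Q→Charlie 7·10=70, R→Bravo 2·22=44, S→Delta 2·24=48, T→Alpha 7·7=49. Service 225; fixed 369; total 594.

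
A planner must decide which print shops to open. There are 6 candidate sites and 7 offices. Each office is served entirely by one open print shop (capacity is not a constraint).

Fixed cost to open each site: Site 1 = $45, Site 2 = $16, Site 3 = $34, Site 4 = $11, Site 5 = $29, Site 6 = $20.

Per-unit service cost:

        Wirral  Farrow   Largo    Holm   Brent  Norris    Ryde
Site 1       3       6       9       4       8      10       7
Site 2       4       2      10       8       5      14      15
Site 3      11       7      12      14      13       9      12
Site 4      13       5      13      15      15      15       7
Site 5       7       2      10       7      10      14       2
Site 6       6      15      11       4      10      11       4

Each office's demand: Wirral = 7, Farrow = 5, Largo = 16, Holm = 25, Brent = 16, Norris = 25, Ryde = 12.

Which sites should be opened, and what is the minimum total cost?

For any fixed open set, each office goes to its cheapest open site; total = fixed + service.
{Site 1, Site 2, Site 5}: Wirral→Site 1 3·7=21, Farrow→Site 2 2·5=10, Largo→Site 1 9·16=144, Holm→Site 1 4·25=100, Brent→Site 2 5·16=80, Norris→Site 1 10·25=250, Ryde→Site 5 2·12=24. Service 629; fixed 90; total 719.
{Site 2, Site 3, Site 6}: Wirral→Site 2 4·7=28, Farrow→Site 2 2·5=10, Largo→Site 2 10·16=160, Holm→Site 6 4·25=100, Brent→Site 2 5·16=80, Norris→Site 3 9·25=225, Ryde→Site 6 4·12=48. Service 651; fixed 70; total 721.
{Site 2, Site 3, Site 5, Site 6}: service 627 + fixed 99 = 726
{Site 1, Site 2, Site 3, Site 4, Site 5, Site 6}: service 604 + fixed 155 = 759
No other subset beats 719.

Open Site 1, Site 2 and Site 5; minimum total cost 719.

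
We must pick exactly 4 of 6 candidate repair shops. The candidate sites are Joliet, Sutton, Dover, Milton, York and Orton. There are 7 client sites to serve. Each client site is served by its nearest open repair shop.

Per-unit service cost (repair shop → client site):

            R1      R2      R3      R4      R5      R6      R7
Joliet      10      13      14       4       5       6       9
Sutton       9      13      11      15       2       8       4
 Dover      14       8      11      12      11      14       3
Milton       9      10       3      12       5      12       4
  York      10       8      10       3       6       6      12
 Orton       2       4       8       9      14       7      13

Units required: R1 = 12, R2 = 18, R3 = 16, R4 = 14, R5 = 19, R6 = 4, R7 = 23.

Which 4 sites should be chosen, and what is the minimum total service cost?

With exactly 4 open, each client site uses its cheapest among the chosen.
{Sutton, Milton, York, Orton}: R1→Orton 2·12=24, R2→Orton 4·18=72, R3→Milton 3·16=48, R4→York 3·14=42, R5→Sutton 2·19=38, R6→York 6·4=24, R7→Sutton 4·23=92. Service cost 340.
{Joliet, Sutton, Milton, Orton}: service cost 354
{Dover, Milton, York, Orton}: service cost 374
Among all 15 size-4 choices, {Sutton, Milton, York, Orton} is lowest.

Choose Sutton, Milton, York and Orton; total service cost 340.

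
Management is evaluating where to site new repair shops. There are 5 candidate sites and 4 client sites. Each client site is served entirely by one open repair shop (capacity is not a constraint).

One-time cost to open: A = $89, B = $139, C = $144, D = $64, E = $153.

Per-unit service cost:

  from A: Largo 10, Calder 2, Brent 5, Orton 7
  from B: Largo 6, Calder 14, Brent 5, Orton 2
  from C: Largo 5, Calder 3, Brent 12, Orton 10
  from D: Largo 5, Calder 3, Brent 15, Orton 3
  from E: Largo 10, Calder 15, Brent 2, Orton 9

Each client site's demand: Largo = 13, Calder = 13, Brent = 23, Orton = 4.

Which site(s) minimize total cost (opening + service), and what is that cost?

Open A and D; minimum total cost 371.

For any fixed open set, each client site goes to its cheapest open site; total = fixed + service.
{A, D}: Largo→D 5·13=65, Calder→A 2·13=26, Brent→A 5·23=115, Orton→D 3·4=12. Service 218; fixed 153; total 371.
{D, E}: service 162 + fixed 217 = 379
{A}: service 299 + fixed 89 = 388
{A, B, C, D, E}: service 145 + fixed 589 = 734
No other subset beats 371.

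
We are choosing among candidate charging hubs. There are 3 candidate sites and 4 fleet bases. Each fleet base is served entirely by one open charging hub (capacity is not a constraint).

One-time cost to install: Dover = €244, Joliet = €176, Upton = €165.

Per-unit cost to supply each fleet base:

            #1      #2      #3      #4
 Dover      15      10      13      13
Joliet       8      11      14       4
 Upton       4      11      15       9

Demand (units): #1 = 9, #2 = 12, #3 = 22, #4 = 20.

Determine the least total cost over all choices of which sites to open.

For any fixed open set, each fleet base goes to its cheapest open site; total = fixed + service.
{Joliet}: #1→Joliet 8·9=72, #2→Joliet 11·12=132, #3→Joliet 14·22=308, #4→Joliet 4·20=80. Service 592; fixed 176; total 768.
{Upton}: service 678 + fixed 165 = 843
{Joliet, Upton}: #1→Upton 4·9=36, #2→Joliet 11·12=132, #3→Joliet 14·22=308, #4→Joliet 4·20=80. Service 556; fixed 341; total 897.
{Dover, Joliet, Upton}: service 522 + fixed 585 = 1107
No other subset beats 768.

Minimum total cost: 768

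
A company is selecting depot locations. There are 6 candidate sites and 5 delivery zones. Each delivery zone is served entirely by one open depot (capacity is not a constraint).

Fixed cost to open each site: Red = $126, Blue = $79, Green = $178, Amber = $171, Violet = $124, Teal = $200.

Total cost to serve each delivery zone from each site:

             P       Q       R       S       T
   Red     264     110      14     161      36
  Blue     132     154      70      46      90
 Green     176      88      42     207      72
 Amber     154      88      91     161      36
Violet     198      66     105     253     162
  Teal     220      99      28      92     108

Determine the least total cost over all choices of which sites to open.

Minimum total cost: 543

For any fixed open set, each delivery zone goes to its cheapest open site; total = fixed + service.
{Red, Blue}: P→Blue 132, Q→Red 110, R→Red 14, S→Blue 46, T→Red 36. Service 338; fixed 205; total 543.
{Blue}: service 492 + fixed 79 = 571
{Blue, Violet}: P→Blue 132, Q→Violet 66, R→Blue 70, S→Blue 46, T→Blue 90. Service 404; fixed 203; total 607.
{Red, Blue, Green, Amber, Violet, Teal}: service 294 + fixed 878 = 1172
No other subset beats 543.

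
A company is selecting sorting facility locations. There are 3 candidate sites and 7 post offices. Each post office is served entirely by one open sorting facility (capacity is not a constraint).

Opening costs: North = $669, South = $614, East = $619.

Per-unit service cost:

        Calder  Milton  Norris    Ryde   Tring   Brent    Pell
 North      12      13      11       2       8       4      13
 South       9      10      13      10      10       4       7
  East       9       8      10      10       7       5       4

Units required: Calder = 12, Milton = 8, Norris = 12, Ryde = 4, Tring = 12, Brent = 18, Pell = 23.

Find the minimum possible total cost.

For any fixed open set, each post office goes to its cheapest open site; total = fixed + service.
{East}: Calder→East 9·12=108, Milton→East 8·8=64, Norris→East 10·12=120, Ryde→East 10·4=40, Tring→East 7·12=84, Brent→East 5·18=90, Pell→East 4·23=92. Service 598; fixed 619; total 1217.
{South}: Calder→South 9·12=108, Milton→South 10·8=80, Norris→South 13·12=156, Ryde→South 10·4=40, Tring→South 10·12=120, Brent→South 4·18=72, Pell→South 7·23=161. Service 737; fixed 614; total 1351.
{North}: service 855 + fixed 669 = 1524
{North, South, East}: Calder→South 9·12=108, Milton→East 8·8=64, Norris→East 10·12=120, Ryde→North 2·4=8, Tring→East 7·12=84, Brent→North 4·18=72, Pell→East 4·23=92. Service 548; fixed 1902; total 2450.
No other subset beats 1217.

Minimum total cost: 1217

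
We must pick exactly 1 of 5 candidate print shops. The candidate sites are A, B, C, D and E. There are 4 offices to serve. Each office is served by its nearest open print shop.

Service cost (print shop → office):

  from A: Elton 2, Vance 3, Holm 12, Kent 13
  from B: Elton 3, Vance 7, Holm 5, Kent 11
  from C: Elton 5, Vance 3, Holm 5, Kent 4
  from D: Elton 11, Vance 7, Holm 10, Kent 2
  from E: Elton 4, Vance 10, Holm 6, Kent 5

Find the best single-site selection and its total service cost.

With exactly 1 open, each office uses its cheapest among the chosen.
{C}: Elton→C 5, Vance→C 3, Holm→C 5, Kent→C 4. Service cost 17.
{E}: service cost 25
{B}: service cost 26
Among all 5 size-1 choices, {C} is lowest.

Choose C only; total service cost 17.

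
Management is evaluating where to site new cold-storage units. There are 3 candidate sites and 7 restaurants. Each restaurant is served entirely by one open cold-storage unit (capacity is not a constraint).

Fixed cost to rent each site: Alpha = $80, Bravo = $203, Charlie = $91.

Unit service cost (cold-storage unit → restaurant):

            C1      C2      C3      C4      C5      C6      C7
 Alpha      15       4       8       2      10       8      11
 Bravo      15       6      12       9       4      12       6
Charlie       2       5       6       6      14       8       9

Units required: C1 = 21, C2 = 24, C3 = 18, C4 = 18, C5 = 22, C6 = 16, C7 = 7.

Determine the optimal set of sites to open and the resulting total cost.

For any fixed open set, each restaurant goes to its cheapest open site; total = fixed + service.
{Alpha, Charlie}: C1→Charlie 2·21=42, C2→Alpha 4·24=96, C3→Charlie 6·18=108, C4→Alpha 2·18=36, C5→Alpha 10·22=220, C6→Alpha 8·16=128, C7→Charlie 9·7=63. Service 693; fixed 171; total 864.
{Alpha, Bravo, Charlie}: service 540 + fixed 374 = 914
{Bravo, Charlie}: C1→Charlie 2·21=42, C2→Charlie 5·24=120, C3→Charlie 6·18=108, C4→Charlie 6·18=108, C5→Bravo 4·22=88, C6→Charlie 8·16=128, C7→Bravo 6·7=42. Service 636; fixed 294; total 930.
{Alpha}: C1→Alpha 15·21=315, C2→Alpha 4·24=96, C3→Alpha 8·18=144, C4→Alpha 2·18=36, C5→Alpha 10·22=220, C6→Alpha 8·16=128, C7→Alpha 11·7=77. Service 1016; fixed 80; total 1096.
(All 7 nonempty subsets were checked; Alpha and Charlie is lowest.)

Open Alpha and Charlie; minimum total cost 864.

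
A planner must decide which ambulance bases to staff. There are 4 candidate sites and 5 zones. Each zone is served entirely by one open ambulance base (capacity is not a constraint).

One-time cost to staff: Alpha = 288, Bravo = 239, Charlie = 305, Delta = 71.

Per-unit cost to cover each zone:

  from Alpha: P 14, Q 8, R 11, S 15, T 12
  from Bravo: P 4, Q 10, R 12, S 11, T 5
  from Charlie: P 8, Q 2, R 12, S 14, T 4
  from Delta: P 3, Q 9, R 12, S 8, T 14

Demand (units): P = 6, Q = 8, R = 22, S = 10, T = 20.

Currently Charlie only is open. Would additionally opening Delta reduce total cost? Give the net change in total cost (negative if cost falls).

Yes — net change −19 (cost falls by 19).

Current service cost with {Charlie}: 548.
Adding Delta: each zone re-picks its cheapest; new service cost 458, saving 90.
Extra fixed cost: 71. Net change = 71 − 90 = -19.
(Totals: 853 → 834.)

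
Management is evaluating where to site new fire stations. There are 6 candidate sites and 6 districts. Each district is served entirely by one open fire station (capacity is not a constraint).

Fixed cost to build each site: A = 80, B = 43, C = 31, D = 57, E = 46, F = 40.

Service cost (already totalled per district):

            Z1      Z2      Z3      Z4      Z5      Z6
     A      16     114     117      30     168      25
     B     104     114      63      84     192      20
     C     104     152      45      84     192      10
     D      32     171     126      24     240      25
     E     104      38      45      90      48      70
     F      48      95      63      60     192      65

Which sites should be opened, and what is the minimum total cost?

Open D and E; minimum total cost 315.

For any fixed open set, each district goes to its cheapest open site; total = fixed + service.
{D, E}: Z1→D 32, Z2→E 38, Z3→E 45, Z4→D 24, Z5→E 48, Z6→D 25. Service 212; fixed 103; total 315.
{A, E}: service 202 + fixed 126 = 328
{C, D, E}: service 197 + fixed 134 = 331
{A, B, C, D, E, F}: Z1→A 16, Z2→E 38, Z3→C 45, Z4→D 24, Z5→E 48, Z6→C 10. Service 181; fixed 297; total 478.
No other subset beats 315.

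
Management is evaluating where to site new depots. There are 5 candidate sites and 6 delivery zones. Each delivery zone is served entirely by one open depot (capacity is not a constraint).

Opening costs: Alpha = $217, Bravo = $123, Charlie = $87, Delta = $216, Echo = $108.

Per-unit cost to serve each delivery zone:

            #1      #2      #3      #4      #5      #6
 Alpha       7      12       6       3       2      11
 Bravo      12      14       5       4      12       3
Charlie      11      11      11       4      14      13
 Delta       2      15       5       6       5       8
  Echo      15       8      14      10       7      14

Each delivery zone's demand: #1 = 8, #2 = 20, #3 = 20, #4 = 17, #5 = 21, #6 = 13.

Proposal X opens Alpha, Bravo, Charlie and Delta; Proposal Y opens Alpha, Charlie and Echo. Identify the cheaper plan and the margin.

Proposal X: {Alpha, Bravo, Charlie, Delta}: #1→Delta 2·8=16, #2→Charlie 11·20=220, #3→Bravo 5·20=100, #4→Alpha 3·17=51, #5→Alpha 2·21=42, #6→Bravo 3·13=39. Service 468; fixed 643; total 1111.
Proposal Y: {Alpha, Charlie, Echo}: #1→Alpha 7·8=56, #2→Echo 8·20=160, #3→Alpha 6·20=120, #4→Alpha 3·17=51, #5→Alpha 2·21=42, #6→Alpha 11·13=143. Service 572; fixed 412; total 984.
Difference: |1111 − 984| = 127.

Proposal Y is cheaper by 127.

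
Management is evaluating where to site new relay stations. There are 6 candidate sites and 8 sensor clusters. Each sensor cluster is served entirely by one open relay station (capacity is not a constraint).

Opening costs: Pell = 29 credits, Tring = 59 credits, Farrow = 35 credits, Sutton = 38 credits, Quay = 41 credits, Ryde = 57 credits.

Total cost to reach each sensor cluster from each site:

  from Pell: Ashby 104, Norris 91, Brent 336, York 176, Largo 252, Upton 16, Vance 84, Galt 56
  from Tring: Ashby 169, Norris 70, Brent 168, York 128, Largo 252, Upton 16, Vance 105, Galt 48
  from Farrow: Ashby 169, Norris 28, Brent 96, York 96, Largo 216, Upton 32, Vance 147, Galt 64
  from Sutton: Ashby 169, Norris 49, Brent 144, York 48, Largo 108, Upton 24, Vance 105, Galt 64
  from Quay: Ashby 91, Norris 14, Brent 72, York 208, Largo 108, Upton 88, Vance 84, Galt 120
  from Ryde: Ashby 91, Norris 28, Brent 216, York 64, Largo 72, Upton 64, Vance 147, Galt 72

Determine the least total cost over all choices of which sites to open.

Minimum total cost: 584

For any fixed open set, each sensor cluster goes to its cheapest open site; total = fixed + service.
{Sutton, Quay}: Ashby→Quay 91, Norris→Quay 14, Brent→Quay 72, York→Sutton 48, Largo→Sutton 108, Upton→Sutton 24, Vance→Quay 84, Galt→Sutton 64. Service 505; fixed 79; total 584.
{Pell, Quay, Ryde}: Ashby→Quay 91, Norris→Quay 14, Brent→Quay 72, York→Ryde 64, Largo→Ryde 72, Upton→Pell 16, Vance→Pell 84, Galt→Pell 56. Service 469; fixed 127; total 596.
{Pell, Sutton, Quay}: service 489 + fixed 108 = 597
{Pell, Tring, Farrow, Sutton, Quay, Ryde}: Ashby→Quay 91, Norris→Quay 14, Brent→Quay 72, York→Sutton 48, Largo→Ryde 72, Upton→Pell 16, Vance→Pell 84, Galt→Tring 48. Service 445; fixed 259; total 704.
No other subset beats 584.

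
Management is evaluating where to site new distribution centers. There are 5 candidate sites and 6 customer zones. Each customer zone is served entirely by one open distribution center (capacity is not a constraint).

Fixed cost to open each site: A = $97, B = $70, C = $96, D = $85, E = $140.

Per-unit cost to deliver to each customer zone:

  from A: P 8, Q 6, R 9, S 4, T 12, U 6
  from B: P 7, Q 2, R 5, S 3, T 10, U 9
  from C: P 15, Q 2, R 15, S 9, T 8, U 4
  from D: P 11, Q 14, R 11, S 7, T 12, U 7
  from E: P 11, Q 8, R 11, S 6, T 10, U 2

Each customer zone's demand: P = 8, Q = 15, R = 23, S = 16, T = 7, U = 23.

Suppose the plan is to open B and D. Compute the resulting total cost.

Each customer zone is assigned to its cheapest site among the open ones.
{B, D}: P→B 7·8=56, Q→B 2·15=30, R→B 5·23=115, S→B 3·16=48, T→B 10·7=70, U→D 7·23=161. Service 480; fixed 155; total 635.

Total cost: 635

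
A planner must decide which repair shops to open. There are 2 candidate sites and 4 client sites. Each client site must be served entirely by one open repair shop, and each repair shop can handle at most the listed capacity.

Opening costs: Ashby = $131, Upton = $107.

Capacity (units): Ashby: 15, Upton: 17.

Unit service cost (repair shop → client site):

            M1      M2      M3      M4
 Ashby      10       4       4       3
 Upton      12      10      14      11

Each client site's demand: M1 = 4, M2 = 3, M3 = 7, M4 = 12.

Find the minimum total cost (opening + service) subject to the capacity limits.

Minimum total cost: 432

Open {Ashby, Upton}: M1→Upton 12·4=48, M2→Ashby 4·3=12, M3→Upton 14·7=98, M4→Ashby 3·12=36.
Loads: Ashby carries 15/15, Upton carries 11/17. Service 194; fixed 238; total 432.
Next best feasible plan costs 450.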